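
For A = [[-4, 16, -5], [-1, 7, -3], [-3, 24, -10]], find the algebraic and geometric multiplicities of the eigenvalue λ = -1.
The characteristic polynomial is (x + 1)(x + 3)^2, so the factor x + 1 appears with exponent 1: the algebraic multiplicity is 1.

rank(A + I) = 2, so the eigenspace has dimension 3 - 2 = 1: the geometric multiplicity is 1.

algebraic multiplicity 1, geometric multiplicity 1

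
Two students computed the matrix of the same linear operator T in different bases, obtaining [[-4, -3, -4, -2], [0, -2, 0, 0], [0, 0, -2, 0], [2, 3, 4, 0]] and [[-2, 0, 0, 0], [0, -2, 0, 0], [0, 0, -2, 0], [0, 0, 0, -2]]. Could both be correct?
Both have characteristic polynomial (x + 2)^4, but the minimal polynomial of A is (x + 2)^2 while the minimal polynomial of B is x + 2. The minimal polynomial is a similarity invariant, so A and B are not similar.

No.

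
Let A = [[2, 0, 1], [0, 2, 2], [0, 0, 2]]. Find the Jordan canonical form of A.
J = [[2, 1, 0], [0, 2, 0], [0, 0, 2]]

The characteristic polynomial is det(xI - A) = (x - 2)^3, so the eigenvalues are 2 (algebraic multiplicity 3).

For λ = 2: rank(A - 2I) = 1, rank((A - 2I)^2) = 0. The eigenspace has dimension 3 - 1 = 2, so there are 2 Jordan blocks; the rank sequence gives block sizes [2, 1].

Assembling the blocks gives the Jordan form J above.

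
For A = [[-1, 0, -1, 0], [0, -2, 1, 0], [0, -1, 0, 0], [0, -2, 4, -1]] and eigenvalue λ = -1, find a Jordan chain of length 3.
We seek v_1 ∈ ker((A + I)^3) \ ker((A + I)^2), then set v_{i+1} = (A + I) v_i.

One such chain is v_1 = [[2, 2, 1, 0]]^T, v_2 = [[-1, -1, -1, 0]]^T, v_3 = [[1, 0, 0, -2]]^T. Check: (A + I) v_3 = [[0, 0, 0, 0]]^T = 0.

v_1 = [[2, 2, 1, 0]]^T, v_2 = [[-1, -1, -1, 0]]^T, v_3 = [[1, 0, 0, -2]]^T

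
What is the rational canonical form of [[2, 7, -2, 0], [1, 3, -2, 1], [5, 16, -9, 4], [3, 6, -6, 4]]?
R = [[0, 0, 0, -1], [1, 0, 0, 0], [0, 1, 0, 2], [0, 0, 1, 0]]

The invariant factors of A (the non-unit diagonal entries of the Smith normal form of xI - A over ℚ[x]) are (x - 1)^2(x + 1)^2, each dividing the next. The characteristic polynomial is their product, (x - 1)^2(x + 1)^2.

The rational canonical form is the block-diagonal matrix of companion matrices C(f_i):
R = [[0, 0, 0, -1], [1, 0, 0, 0], [0, 1, 0, 2], [0, 0, 1, 0]].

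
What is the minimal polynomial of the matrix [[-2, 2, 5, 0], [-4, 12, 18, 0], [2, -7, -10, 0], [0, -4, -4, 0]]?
The characteristic polynomial factors as x^4. The minimal polynomial is ∏(x - λ)^{k_λ} where k_λ is the size of the largest Jordan block at λ.

For λ = 0: rank(A) = 2, and the largest Jordan block has size 3 (the smallest k with rank(A^k) = rank(A^(k+1))).

So m_A(x) = x^3.

m_A(x) = x^3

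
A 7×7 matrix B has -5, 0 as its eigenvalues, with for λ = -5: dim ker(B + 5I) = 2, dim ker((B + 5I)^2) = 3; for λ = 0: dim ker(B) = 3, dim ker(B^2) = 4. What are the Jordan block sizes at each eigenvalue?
λ = -5: successive nullity increments [2, 1] count blocks of size ≥ k; block sizes are [2, 1].
λ = 0: successive nullity increments [3, 1] count blocks of size ≥ k; block sizes are [2, 1, 1].

Jordan blocks: (-5, 2), (-5, 1), (0, 2), (0, 1), (0, 1)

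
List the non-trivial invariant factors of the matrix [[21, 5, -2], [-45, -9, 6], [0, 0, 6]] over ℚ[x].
The Jordan structure of A has elementary divisors (x - 6)^2, (x - 6). Arranging the block sizes at each eigenvalue in decreasing order and taking row products gives the invariant factors.

Invariant factors (smallest first, each dividing the next): x - 6, (x - 6)^2.

Check: the last factor (x - 6)^2 is the minimal polynomial, and the product (x - 6)^3 is the characteristic polynomial.

x - 6, (x - 6)^2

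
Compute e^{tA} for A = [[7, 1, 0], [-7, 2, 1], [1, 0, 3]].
e^{tA} = [[(t^2 + 3*t + 1)*e^{4*t}, t*(t + 2)*e^{4*t}/2, t^2*e^{4*t}/2], [t*(-3*t - 7)*e^{4*t}, (-3*t^2 - 4*t + 2)*e^{4*t}/2, t*(2 - 3*t)*e^{4*t}/2], [t*(t + 1)*e^{4*t}, t^2*e^{4*t}/2, (t^2/2 - t + 1)*e^{4*t}]]

A has Jordan form J = [[4, 1, 0], [0, 4, 1], [0, 0, 4]] with A = PJP^{-1}, so e^{tA} = P e^{tJ} P^{-1}.

For a Jordan block J_k(λ), e^{tJ_k(λ)} = e^{λt} · (I + tN + t^2 N^2/2! + ... + t^{k-1} N^{k-1}/(k-1)!) where N is the nilpotent superdiagonal part.

Assembling the blocks and conjugating back gives the entries of e^{tA} as shown above.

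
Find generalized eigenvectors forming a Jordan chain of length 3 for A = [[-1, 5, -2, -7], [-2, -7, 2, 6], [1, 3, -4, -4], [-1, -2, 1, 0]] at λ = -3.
We seek v_1 ∈ ker((A + 3I)^3) \ ker((A + 3I)^2), then set v_{i+1} = (A + 3I) v_i.

One such chain is v_1 = [[-4, 2, -5, 2]]^T, v_2 = [[-2, 2, -1, 1]]^T, v_3 = [[1, 0, 1, 0]]^T. Check: (A + 3I) v_3 = [[0, 0, 0, 0]]^T = 0.

v_1 = [[-4, 2, -5, 2]]^T, v_2 = [[-2, 2, -1, 1]]^T, v_3 = [[1, 0, 1, 0]]^T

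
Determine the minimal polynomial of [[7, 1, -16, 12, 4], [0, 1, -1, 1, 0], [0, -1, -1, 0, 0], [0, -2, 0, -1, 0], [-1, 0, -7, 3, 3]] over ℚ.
The characteristic polynomial factors as x^2(x - 5)^2(x + 1). The minimal polynomial is ∏(x - λ)^{k_λ} where k_λ is the size of the largest Jordan block at λ.

For λ = -1: rank(A + I) = 4, and the largest Jordan block has size 1 (the smallest k with rank((A + I)^k) = rank((A + I)^(k+1))).
For λ = 0: rank(A) = 4, and the largest Jordan block has size 2 (the smallest k with rank(A^k) = rank(A^(k+1))).
For λ = 5: rank(A - 5I) = 4, and the largest Jordan block has size 2 (the smallest k with rank((A - 5I)^k) = rank((A - 5I)^(k+1))).

So m_A(x) = x^2(x - 5)^2(x + 1).

m_A(x) = x^2(x - 5)^2(x + 1)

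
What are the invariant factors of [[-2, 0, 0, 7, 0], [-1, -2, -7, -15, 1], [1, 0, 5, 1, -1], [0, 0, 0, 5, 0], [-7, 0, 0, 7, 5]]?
(x - 5)(x + 2), (x - 5)^2(x + 2)

The Jordan structure of A has elementary divisors (x + 2), (x + 2), (x - 5)^2, (x - 5). Arranging the block sizes at each eigenvalue in decreasing order and taking row products gives the invariant factors.

Invariant factors (smallest first, each dividing the next): (x - 5)(x + 2), (x - 5)^2(x + 2).

Check: the last factor (x - 5)^2(x + 2) is the minimal polynomial, and the product (x - 5)^3(x + 2)^2 is the characteristic polynomial.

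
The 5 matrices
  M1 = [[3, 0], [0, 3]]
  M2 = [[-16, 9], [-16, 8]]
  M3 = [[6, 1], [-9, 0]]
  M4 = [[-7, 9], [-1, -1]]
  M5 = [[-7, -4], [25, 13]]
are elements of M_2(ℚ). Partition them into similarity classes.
3 classes: {M1}, {M2, M4}, {M3, M5}

Characteristic polynomials: χ_{M1} = (x - 3)^2, χ_{M2} = (x + 4)^2, χ_{M3} = (x - 3)^2, χ_{M4} = (x + 4)^2, χ_{M5} = (x - 3)^2.

{M1}: invariant factors x - 3, x - 3.

{M2, M4}: invariant factors (x + 4)^2.

{M3, M5}: invariant factors (x - 3)^2.

Matrices are similar if and only if their invariant-factor lists agree; the partition into similarity classes is {M1}, {M2, M4}, {M3, M5}.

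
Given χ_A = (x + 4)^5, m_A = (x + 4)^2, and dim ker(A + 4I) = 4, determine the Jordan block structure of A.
λ = -4: algebraic multiplicity 5 (exponent in χ_A), largest block size 2 (exponent in m_A), 4 blocks (geometric multiplicity). These force block sizes [2, 1, 1, 1].

Jordan blocks: (-4, 2), (-4, 1), (-4, 1), (-4, 1)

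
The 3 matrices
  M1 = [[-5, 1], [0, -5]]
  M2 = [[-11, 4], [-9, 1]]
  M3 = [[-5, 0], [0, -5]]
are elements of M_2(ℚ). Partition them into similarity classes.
2 classes: {M1, M2}, {M3}

Characteristic polynomials: χ_{M1} = (x + 5)^2, χ_{M2} = (x + 5)^2, χ_{M3} = (x + 5)^2.

{M1, M2}: invariant factors (x + 5)^2.

{M3}: invariant factors x + 5, x + 5.

Matrices are similar if and only if their invariant-factor lists agree; the partition into similarity classes is {M1, M2}, {M3}.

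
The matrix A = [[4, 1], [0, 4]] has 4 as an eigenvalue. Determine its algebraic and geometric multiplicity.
The characteristic polynomial is (x - 4)^2, so the factor x - 4 appears with exponent 2: the algebraic multiplicity is 2.

rank(A - 4I) = 1, so the eigenspace has dimension 2 - 1 = 1: the geometric multiplicity is 1.

Since 1 < 2, A is not diagonalizable.

algebraic multiplicity 2, geometric multiplicity 1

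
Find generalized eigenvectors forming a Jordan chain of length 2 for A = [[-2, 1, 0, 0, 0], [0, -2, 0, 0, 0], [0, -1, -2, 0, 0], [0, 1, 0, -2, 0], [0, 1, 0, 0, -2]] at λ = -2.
We seek v_1 ∈ ker((A + 2I)^2) \ ker(A + 2I), then set v_{i+1} = (A + 2I) v_i.

One such chain is v_1 = [[0, 1, 0, 4, 0]]^T, v_2 = [[1, 0, -1, 1, 1]]^T. Check: (A + 2I) v_2 = [[0, 0, 0, 0, 0]]^T = 0.

v_1 = [[0, 1, 0, 4, 0]]^T, v_2 = [[1, 0, -1, 1, 1]]^T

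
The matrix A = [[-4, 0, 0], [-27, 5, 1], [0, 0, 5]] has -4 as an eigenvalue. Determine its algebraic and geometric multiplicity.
algebraic multiplicity 1, geometric multiplicity 1

The characteristic polynomial is (x - 5)^2(x + 4), so the factor x + 4 appears with exponent 1: the algebraic multiplicity is 1.

rank(A + 4I) = 2, so the eigenspace has dimension 3 - 2 = 1: the geometric multiplicity is 1.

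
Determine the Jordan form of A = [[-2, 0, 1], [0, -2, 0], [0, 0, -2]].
J = [[-2, 1, 0], [0, -2, 0], [0, 0, -2]]

The characteristic polynomial is det(xI - A) = (x + 2)^3, so the eigenvalues are -2 (algebraic multiplicity 3).

For λ = -2: rank(A + 2I) = 1, rank((A + 2I)^2) = 0. The eigenspace has dimension 3 - 1 = 2, so there are 2 Jordan blocks; the rank sequence gives block sizes [2, 1].

Assembling the blocks gives the Jordan form J above.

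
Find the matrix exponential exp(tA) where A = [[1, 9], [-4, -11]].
e^{tA} = [[(6*t + 1)*e^{-5*t}, 9*t*e^{-5*t}], [-4*t*e^{-5*t}, (1 - 6*t)*e^{-5*t}]]

A has Jordan form J = [[-5, 1], [0, -5]] with A = PJP^{-1}, so e^{tA} = P e^{tJ} P^{-1}.

For a Jordan block J_k(λ), e^{tJ_k(λ)} = e^{λt} · (I + tN + t^2 N^2/2! + ... + t^{k-1} N^{k-1}/(k-1)!) where N is the nilpotent superdiagonal part.

Assembling the blocks and conjugating back gives the entries of e^{tA} as shown above.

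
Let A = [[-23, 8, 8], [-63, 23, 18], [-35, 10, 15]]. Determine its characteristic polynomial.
xI - A = [[x + 23, -8, -8], [63, x - 23, -18], [35, -10, x - 15]].

Expanding det(xI - A) along the first row:
det(xI - A) = + (x + 23)·det([[x - 23, -18], [-10, x - 15]]) - (-8)·det([[63, -18], [35, x - 15]]) + (-8)·det([[63, x - 23], [35, -10]]).

Evaluating gives χ_A(x) = x^3 - 15x^2 + 75x - 125 = (x - 5)^3.

χ_A(x) = (x - 5)^3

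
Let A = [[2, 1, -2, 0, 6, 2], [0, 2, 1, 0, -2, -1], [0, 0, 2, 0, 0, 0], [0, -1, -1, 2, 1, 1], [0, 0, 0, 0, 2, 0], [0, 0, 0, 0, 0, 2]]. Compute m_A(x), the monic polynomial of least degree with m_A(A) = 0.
The characteristic polynomial factors as (x - 2)^6. The minimal polynomial is ∏(x - λ)^{k_λ} where k_λ is the size of the largest Jordan block at λ.

For λ = 2: rank(A - 2I) = 3, and the largest Jordan block has size 3 (the smallest k with rank((A - 2I)^k) = rank((A - 2I)^(k+1))).

So m_A(x) = (x - 2)^3.

m_A(x) = (x - 2)^3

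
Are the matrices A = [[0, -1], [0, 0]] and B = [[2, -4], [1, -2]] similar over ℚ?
Yes.

Two matrices over a field are similar if and only if they have the same invariant factors.

Both A and B have characteristic polynomial x^2 and minimal polynomial x^2. Computing further, both have invariant factors x^2. Hence A and B are similar.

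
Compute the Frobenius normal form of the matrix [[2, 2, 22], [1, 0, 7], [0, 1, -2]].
The invariant factors of A (the non-unit diagonal entries of the Smith normal form of xI - A over ℚ[x]) are (x - 4)(x + 1)(x + 3), each dividing the next. The characteristic polynomial is their product, (x - 4)(x + 1)(x + 3).

The rational canonical form is the block-diagonal matrix of companion matrices C(f_i):
R = [[0, 0, 12], [1, 0, 13], [0, 1, 0]].

R = [[0, 0, 12], [1, 0, 13], [0, 1, 0]]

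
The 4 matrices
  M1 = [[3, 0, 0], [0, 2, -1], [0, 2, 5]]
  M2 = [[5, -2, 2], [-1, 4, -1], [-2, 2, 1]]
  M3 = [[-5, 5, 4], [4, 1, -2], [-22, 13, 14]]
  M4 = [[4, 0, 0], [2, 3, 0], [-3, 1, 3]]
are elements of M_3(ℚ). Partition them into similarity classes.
2 classes: {M1, M2}, {M3, M4}

Characteristic polynomials: χ_{M1} = (x - 4)(x - 3)^2, χ_{M2} = (x - 4)(x - 3)^2, χ_{M3} = (x - 4)(x - 3)^2, χ_{M4} = (x - 4)(x - 3)^2.

{M1, M2}: invariant factors x - 3, (x - 4)(x - 3).

{M3, M4}: invariant factors (x - 4)(x - 3)^2.

Matrices are similar if and only if their invariant-factor lists agree; the partition into similarity classes is {M1, M2}, {M3, M4}.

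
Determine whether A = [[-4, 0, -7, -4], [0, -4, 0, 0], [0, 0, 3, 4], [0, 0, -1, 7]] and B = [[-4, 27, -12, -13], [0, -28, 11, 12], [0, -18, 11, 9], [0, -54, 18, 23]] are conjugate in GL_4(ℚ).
Both have characteristic polynomial (x - 5)^2(x + 4)^2, but the minimal polynomial of A is (x - 5)^2(x + 4) while the minimal polynomial of B is (x - 5)^2(x + 4)^2. The minimal polynomial is a similarity invariant, so A and B are not similar.

No.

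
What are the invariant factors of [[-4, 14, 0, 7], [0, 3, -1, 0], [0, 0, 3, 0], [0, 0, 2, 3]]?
The Jordan structure of A has elementary divisors (x + 4), (x - 3)^2, (x - 3). Arranging the block sizes at each eigenvalue in decreasing order and taking row products gives the invariant factors.

Invariant factors (smallest first, each dividing the next): x - 3, (x - 3)^2(x + 4).

Check: the last factor (x - 3)^2(x + 4) is the minimal polynomial, and the product (x - 3)^3(x + 4) is the characteristic polynomial.

x - 3, (x - 3)^2(x + 4)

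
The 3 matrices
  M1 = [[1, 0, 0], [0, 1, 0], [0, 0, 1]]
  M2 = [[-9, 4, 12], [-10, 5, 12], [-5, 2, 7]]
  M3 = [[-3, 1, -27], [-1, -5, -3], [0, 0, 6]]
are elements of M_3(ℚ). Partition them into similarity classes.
Characteristic polynomials: χ_{M1} = (x - 1)^3, χ_{M2} = (x - 1)^3, χ_{M3} = (x - 6)(x + 4)^2.

{M1}: invariant factors x - 1, x - 1, x - 1.

{M2}: invariant factors x - 1, (x - 1)^2.

{M3}: invariant factors (x - 6)(x + 4)^2.

Matrices are similar if and only if their invariant-factor lists agree; the partition into similarity classes is {M1}, {M2}, {M3}.

3 classes: {M1}, {M2}, {M3}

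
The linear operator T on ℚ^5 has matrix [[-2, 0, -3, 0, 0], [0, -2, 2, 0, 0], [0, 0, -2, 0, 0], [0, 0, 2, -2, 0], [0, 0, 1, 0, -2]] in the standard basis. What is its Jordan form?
The characteristic polynomial is det(xI - A) = (x + 2)^5, so the eigenvalues are -2 (algebraic multiplicity 5).

For λ = -2: rank(A + 2I) = 1, rank((A + 2I)^2) = 0. The eigenspace has dimension 5 - 1 = 4, so there are 4 Jordan blocks; the rank sequence gives block sizes [2, 1, 1, 1].

Assembling the blocks gives the Jordan form J above.

J = [[-2, 1, 0, 0, 0], [0, -2, 0, 0, 0], [0, 0, -2, 0, 0], [0, 0, 0, -2, 0], [0, 0, 0, 0, -2]]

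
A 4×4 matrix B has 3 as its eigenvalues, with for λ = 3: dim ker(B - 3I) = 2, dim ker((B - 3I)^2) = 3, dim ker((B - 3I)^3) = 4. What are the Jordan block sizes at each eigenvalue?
Jordan blocks: (3, 3), (3, 1)

λ = 3: successive nullity increments [2, 1, 1] count blocks of size ≥ k; block sizes are [3, 1].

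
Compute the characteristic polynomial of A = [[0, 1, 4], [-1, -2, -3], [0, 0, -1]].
χ_A(x) = (x + 1)^3

xI - A = [[x, -1, -4], [1, x + 2, 3], [0, 0, x + 1]].

Expanding det(xI - A) along the first row:
det(xI - A) = + (x)·det([[x + 2, 3], [0, x + 1]]) - (-1)·det([[1, 3], [0, x + 1]]) + (-4)·det([[1, x + 2], [0, 0]]).

Evaluating gives χ_A(x) = x^3 + 3x^2 + 3x + 1 = (x + 1)^3.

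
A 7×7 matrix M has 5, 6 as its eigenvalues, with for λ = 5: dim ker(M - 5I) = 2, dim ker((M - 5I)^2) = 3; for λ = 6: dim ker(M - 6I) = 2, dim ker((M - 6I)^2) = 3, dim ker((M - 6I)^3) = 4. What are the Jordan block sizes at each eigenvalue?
Jordan blocks: (5, 2), (5, 1), (6, 3), (6, 1)

λ = 5: successive nullity increments [2, 1] count blocks of size ≥ k; block sizes are [2, 1].
λ = 6: successive nullity increments [2, 1, 1] count blocks of size ≥ k; block sizes are [3, 1].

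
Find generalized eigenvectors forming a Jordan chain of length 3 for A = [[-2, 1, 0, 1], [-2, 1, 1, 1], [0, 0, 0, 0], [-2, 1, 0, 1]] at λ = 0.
v_1 = [[-1, -1, 1, -1]]^T, v_2 = [[0, 1, 0, 0]]^T, v_3 = [[1, 1, 0, 1]]^T

We seek v_1 ∈ ker(A^3) \ ker(A^2), then set v_{i+1} = A v_i.

One such chain is v_1 = [[-1, -1, 1, -1]]^T, v_2 = [[0, 1, 0, 0]]^T, v_3 = [[1, 1, 0, 1]]^T. Check: A v_3 = [[0, 0, 0, 0]]^T = 0.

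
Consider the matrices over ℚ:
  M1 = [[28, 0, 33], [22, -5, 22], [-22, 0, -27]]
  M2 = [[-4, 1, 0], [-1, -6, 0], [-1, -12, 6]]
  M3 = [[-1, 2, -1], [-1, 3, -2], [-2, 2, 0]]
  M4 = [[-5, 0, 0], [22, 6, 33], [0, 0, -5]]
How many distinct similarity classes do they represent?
Characteristic polynomials: χ_{M1} = (x - 6)(x + 5)^2, χ_{M2} = (x - 6)(x + 5)^2, χ_{M3} = x(x - 1)^2, χ_{M4} = (x - 6)(x + 5)^2.

{M1, M4}: invariant factors x + 5, (x - 6)(x + 5).

{M2}: invariant factors (x - 6)(x + 5)^2.

{M3}: invariant factors x(x - 1)^2.

Matrices are similar if and only if their invariant-factor lists agree; the partition into similarity classes is {M1, M4}, {M2}, {M3}.

3 classes: {M1, M4}, {M2}, {M3}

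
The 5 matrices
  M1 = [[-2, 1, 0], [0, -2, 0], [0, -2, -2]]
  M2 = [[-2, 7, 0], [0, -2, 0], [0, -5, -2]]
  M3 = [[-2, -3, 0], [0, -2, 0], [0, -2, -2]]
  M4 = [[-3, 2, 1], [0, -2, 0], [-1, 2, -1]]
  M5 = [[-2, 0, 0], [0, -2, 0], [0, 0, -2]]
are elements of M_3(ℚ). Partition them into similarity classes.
2 classes: {M1, M2, M3, M4}, {M5}

Characteristic polynomials: χ_{M1} = (x + 2)^3, χ_{M2} = (x + 2)^3, χ_{M3} = (x + 2)^3, χ_{M4} = (x + 2)^3, χ_{M5} = (x + 2)^3.

{M1, M2, M3, M4}: invariant factors x + 2, (x + 2)^2.

{M5}: invariant factors x + 2, x + 2, x + 2.

Matrices are similar if and only if their invariant-factor lists agree; the partition into similarity classes is {M1, M2, M3, M4}, {M5}.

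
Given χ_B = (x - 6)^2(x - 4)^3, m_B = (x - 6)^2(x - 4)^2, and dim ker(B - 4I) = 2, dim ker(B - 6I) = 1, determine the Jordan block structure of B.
Jordan blocks: (4, 2), (4, 1), (6, 2)

λ = 4: algebraic multiplicity 3 (exponent in χ_B), largest block size 2 (exponent in m_B), 2 blocks (geometric multiplicity). These force block sizes [2, 1].
λ = 6: algebraic multiplicity 2 (exponent in χ_B), largest block size 2 (exponent in m_B), 1 block (geometric multiplicity). This forces block sizes [2].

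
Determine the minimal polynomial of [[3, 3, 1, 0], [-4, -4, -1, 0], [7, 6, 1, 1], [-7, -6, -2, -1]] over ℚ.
The characteristic polynomial factors as x^3(x + 1). The minimal polynomial is ∏(x - λ)^{k_λ} where k_λ is the size of the largest Jordan block at λ.

For λ = -1: rank(A + I) = 3, and the largest Jordan block has size 1 (the smallest k with rank((A + I)^k) = rank((A + I)^(k+1))).
For λ = 0: rank(A) = 3, and the largest Jordan block has size 3 (the smallest k with rank(A^k) = rank(A^(k+1))).

So m_A(x) = x^3(x + 1).

m_A(x) = x^3(x + 1)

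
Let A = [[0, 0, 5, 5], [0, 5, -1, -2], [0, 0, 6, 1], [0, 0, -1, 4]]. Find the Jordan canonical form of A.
The characteristic polynomial is det(xI - A) = x(x - 5)^3, so the eigenvalues are 0 (algebraic multiplicity 1), 5 (algebraic multiplicity 3).

For λ = 0: algebraic multiplicity 1 gives one 1×1 block.

For λ = 5: rank(A - 5I) = 3, rank((A - 5I)^2) = 2, rank((A - 5I)^3) = 1. The eigenspace has dimension 4 - 3 = 1, so there is 1 Jordan block; the rank sequence gives block sizes [3].

Assembling the blocks gives the Jordan form J above.

J = [[0, 0, 0, 0], [0, 5, 1, 0], [0, 0, 5, 1], [0, 0, 0, 5]]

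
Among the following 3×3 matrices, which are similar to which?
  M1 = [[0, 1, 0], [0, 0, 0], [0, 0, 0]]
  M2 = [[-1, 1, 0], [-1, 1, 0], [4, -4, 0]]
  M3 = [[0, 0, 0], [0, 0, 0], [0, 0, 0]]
Characteristic polynomials: χ_{M1} = x^3, χ_{M2} = x^3, χ_{M3} = x^3.

{M1, M2}: invariant factors x, x^2.

{M3}: invariant factors x, x, x.

Matrices are similar if and only if their invariant-factor lists agree; the partition into similarity classes is {M1, M2}, {M3}.

2 classes: {M1, M2}, {M3}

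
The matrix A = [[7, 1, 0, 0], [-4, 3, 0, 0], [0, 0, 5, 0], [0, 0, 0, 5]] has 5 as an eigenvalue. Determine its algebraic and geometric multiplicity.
The characteristic polynomial is (x - 5)^4, so the factor x - 5 appears with exponent 4: the algebraic multiplicity is 4.

rank(A - 5I) = 1, so the eigenspace has dimension 4 - 1 = 3: the geometric multiplicity is 3.

Since 3 < 4, A is not diagonalizable.

algebraic multiplicity 4, geometric multiplicity 3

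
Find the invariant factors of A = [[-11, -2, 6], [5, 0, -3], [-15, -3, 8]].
x + 1, (x + 1)^2

The Jordan structure of A has elementary divisors (x + 1)^2, (x + 1). Arranging the block sizes at each eigenvalue in decreasing order and taking row products gives the invariant factors.

Invariant factors (smallest first, each dividing the next): x + 1, (x + 1)^2.

Check: the last factor (x + 1)^2 is the minimal polynomial, and the product (x + 1)^3 is the characteristic polynomial.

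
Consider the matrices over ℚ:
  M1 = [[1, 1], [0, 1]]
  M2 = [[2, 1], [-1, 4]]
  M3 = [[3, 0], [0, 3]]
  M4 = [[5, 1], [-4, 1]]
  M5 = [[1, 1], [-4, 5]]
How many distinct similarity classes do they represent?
3 classes: {M1}, {M2, M4, M5}, {M3}

Characteristic polynomials: χ_{M1} = (x - 1)^2, χ_{M2} = (x - 3)^2, χ_{M3} = (x - 3)^2, χ_{M4} = (x - 3)^2, χ_{M5} = (x - 3)^2.

{M1}: invariant factors (x - 1)^2.

{M2, M4, M5}: invariant factors (x - 3)^2.

{M3}: invariant factors x - 3, x - 3.

Matrices are similar if and only if their invariant-factor lists agree; the partition into similarity classes is {M1}, {M2, M4, M5}, {M3}.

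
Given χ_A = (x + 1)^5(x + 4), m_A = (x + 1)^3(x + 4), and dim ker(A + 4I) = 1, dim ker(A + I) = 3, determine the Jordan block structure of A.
λ = -4: algebraic multiplicity 1 (exponent in χ_A), largest block size 1 (exponent in m_A), 1 block (geometric multiplicity). This forces block sizes [1].
λ = -1: algebraic multiplicity 5 (exponent in χ_A), largest block size 3 (exponent in m_A), 3 blocks (geometric multiplicity). These force block sizes [3, 1, 1].

Jordan blocks: (-4, 1), (-1, 3), (-1, 1), (-1, 1)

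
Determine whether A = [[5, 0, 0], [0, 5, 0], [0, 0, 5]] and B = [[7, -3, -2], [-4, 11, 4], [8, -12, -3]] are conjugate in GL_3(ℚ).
Both have characteristic polynomial (x - 5)^3, but the minimal polynomial of A is x - 5 while the minimal polynomial of B is (x - 5)^2. The minimal polynomial is a similarity invariant, so A and B are not similar.

No.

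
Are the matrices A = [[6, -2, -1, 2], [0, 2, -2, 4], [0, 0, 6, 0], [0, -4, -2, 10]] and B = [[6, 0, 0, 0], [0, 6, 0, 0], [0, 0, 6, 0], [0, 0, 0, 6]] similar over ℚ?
Both have characteristic polynomial (x - 6)^4, but the minimal polynomial of A is (x - 6)^2 while the minimal polynomial of B is x - 6. The minimal polynomial is a similarity invariant, so A and B are not similar.

No.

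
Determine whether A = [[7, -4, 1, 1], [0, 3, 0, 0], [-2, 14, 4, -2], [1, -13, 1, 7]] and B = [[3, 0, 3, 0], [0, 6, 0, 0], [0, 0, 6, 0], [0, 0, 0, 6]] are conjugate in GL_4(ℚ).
No.

Both have characteristic polynomial (x - 6)^3(x - 3), but the minimal polynomial of A is (x - 6)^2(x - 3) while the minimal polynomial of B is (x - 6)(x - 3). The minimal polynomial is a similarity invariant, so A and B are not similar.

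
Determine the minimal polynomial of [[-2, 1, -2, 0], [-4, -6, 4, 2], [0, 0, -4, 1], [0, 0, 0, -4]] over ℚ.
m_A(x) = (x + 4)^2

The characteristic polynomial factors as (x + 4)^4. The minimal polynomial is ∏(x - λ)^{k_λ} where k_λ is the size of the largest Jordan block at λ.

For λ = -4: rank(A + 4I) = 2, and the largest Jordan block has size 2 (the smallest k with rank((A + 4I)^k) = rank((A + 4I)^(k+1))).

So m_A(x) = (x + 4)^2.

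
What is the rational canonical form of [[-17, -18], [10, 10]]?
The invariant factors of A (the non-unit diagonal entries of the Smith normal form of xI - A over ℚ[x]) are (x + 2)(x + 5), each dividing the next. The characteristic polynomial is their product, (x + 2)(x + 5).

The rational canonical form is the block-diagonal matrix of companion matrices C(f_i):
R = [[0, -10], [1, -7]].

R = [[0, -10], [1, -7]]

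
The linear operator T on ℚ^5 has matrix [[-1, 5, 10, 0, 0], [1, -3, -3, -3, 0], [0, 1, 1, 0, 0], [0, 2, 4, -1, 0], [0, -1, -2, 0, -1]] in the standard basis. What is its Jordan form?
J = [[-1, 1, 0, 0, 0], [0, -1, 1, 0, 0], [0, 0, -1, 0, 0], [0, 0, 0, -1, 0], [0, 0, 0, 0, -1]]

The characteristic polynomial is det(xI - A) = (x + 1)^5, so the eigenvalues are -1 (algebraic multiplicity 5).

For λ = -1: rank(A + I) = 2, rank((A + I)^2) = 1, rank((A + I)^3) = 0. The eigenspace has dimension 5 - 2 = 3, so there are 3 Jordan blocks; the rank sequence gives block sizes [3, 1, 1].

Assembling the blocks gives the Jordan form J above.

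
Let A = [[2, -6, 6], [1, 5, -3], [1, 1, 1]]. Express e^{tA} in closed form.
A has Jordan form J = [[2, 1, 0], [0, 2, 0], [0, 0, 4]] with A = PJP^{-1}, so e^{tA} = P e^{tJ} P^{-1}.

For a Jordan block J_k(λ), e^{tJ_k(λ)} = e^{λt} · (I + tN + t^2 N^2/2! + ... + t^{k-1} N^{k-1}/(k-1)!) where N is the nilpotent superdiagonal part.

Assembling the blocks and conjugating back gives the entries of e^{tA} as shown above.

e^{tA} = [[e^{2*t}, 3*(1 - e^{2*t})*e^{2*t}, 3*(e^{2*t} - 1)*e^{2*t}], [t*e^{2*t}, (3*t + 1)*e^{2*t}, -3*t*e^{2*t}], [t*e^{2*t}, (3*t - e^{2*t} + 1)*e^{2*t}, (-3*t + e^{2*t})*e^{2*t}]]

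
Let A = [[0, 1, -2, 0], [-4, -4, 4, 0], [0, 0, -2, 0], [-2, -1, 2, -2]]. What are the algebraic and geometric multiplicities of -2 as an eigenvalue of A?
algebraic multiplicity 4, geometric multiplicity 3

The characteristic polynomial is (x + 2)^4, so the factor x + 2 appears with exponent 4: the algebraic multiplicity is 4.

rank(A + 2I) = 1, so the eigenspace has dimension 4 - 1 = 3: the geometric multiplicity is 3.

Since 3 < 4, A is not diagonalizable.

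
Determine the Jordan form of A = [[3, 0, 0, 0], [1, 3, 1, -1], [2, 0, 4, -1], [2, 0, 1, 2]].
J = [[3, 1, 0, 0], [0, 3, 0, 0], [0, 0, 3, 1], [0, 0, 0, 3]]

The characteristic polynomial is det(xI - A) = (x - 3)^4, so the eigenvalues are 3 (algebraic multiplicity 4).

For λ = 3: rank(A - 3I) = 2, rank((A - 3I)^2) = 0. The eigenspace has dimension 4 - 2 = 2, so there are 2 Jordan blocks; the rank sequence gives block sizes [2, 2].

Assembling the blocks gives the Jordan form J above.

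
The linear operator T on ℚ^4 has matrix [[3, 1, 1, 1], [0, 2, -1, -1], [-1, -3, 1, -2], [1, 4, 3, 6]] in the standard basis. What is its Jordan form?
J = [[3, 1, 0, 0], [0, 3, 0, 0], [0, 0, 3, 1], [0, 0, 0, 3]]

The characteristic polynomial is det(xI - A) = (x - 3)^4, so the eigenvalues are 3 (algebraic multiplicity 4).

For λ = 3: rank(A - 3I) = 2, rank((A - 3I)^2) = 0. The eigenspace has dimension 4 - 2 = 2, so there are 2 Jordan blocks; the rank sequence gives block sizes [2, 2].

Assembling the blocks gives the Jordan form J above.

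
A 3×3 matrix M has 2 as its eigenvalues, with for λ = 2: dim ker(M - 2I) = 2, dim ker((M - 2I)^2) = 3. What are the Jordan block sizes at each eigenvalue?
Jordan blocks: (2, 2), (2, 1)

λ = 2: successive nullity increments [2, 1] count blocks of size ≥ k; block sizes are [2, 1].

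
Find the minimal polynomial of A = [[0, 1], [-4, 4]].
m_A(x) = (x - 2)^2

The characteristic polynomial factors as (x - 2)^2. The minimal polynomial is ∏(x - λ)^{k_λ} where k_λ is the size of the largest Jordan block at λ.

For λ = 2: rank(A - 2I) = 1, and the largest Jordan block has size 2 (the smallest k with rank((A - 2I)^k) = rank((A - 2I)^(k+1))).

So m_A(x) = (x - 2)^2.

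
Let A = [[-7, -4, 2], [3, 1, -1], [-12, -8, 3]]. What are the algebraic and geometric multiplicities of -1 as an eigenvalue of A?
algebraic multiplicity 3, geometric multiplicity 2

The characteristic polynomial is (x + 1)^3, so the factor x + 1 appears with exponent 3: the algebraic multiplicity is 3.

rank(A + I) = 1, so the eigenspace has dimension 3 - 1 = 2: the geometric multiplicity is 2.

Since 2 < 3, A is not diagonalizable.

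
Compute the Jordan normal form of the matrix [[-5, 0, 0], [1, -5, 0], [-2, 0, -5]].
J = [[-5, 1, 0], [0, -5, 0], [0, 0, -5]]

The characteristic polynomial is det(xI - A) = (x + 5)^3, so the eigenvalues are -5 (algebraic multiplicity 3).

For λ = -5: rank(A + 5I) = 1, rank((A + 5I)^2) = 0. The eigenspace has dimension 3 - 1 = 2, so there are 2 Jordan blocks; the rank sequence gives block sizes [2, 1].

Assembling the blocks gives the Jordan form J above.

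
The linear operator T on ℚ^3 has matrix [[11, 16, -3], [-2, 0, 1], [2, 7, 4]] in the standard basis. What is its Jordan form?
The characteristic polynomial is det(xI - A) = (x - 5)^3, so the eigenvalues are 5 (algebraic multiplicity 3).

For λ = 5: rank(A - 5I) = 2, rank((A - 5I)^2) = 1, rank((A - 5I)^3) = 0. The eigenspace has dimension 3 - 2 = 1, so there is 1 Jordan block; the rank sequence gives block sizes [3].

Assembling the blocks gives the Jordan form J above.

J = [[5, 1, 0], [0, 5, 1], [0, 0, 5]]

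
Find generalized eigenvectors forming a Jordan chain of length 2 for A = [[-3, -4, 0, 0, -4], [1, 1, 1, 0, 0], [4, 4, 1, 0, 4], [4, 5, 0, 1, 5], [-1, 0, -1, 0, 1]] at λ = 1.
We seek v_1 ∈ ker((A - I)^2) \ ker(A - I), then set v_{i+1} = (A - I) v_i.

One such chain is v_1 = [[0, 0, 1, 1, 0]]^T, v_2 = [[0, 1, 0, 0, -1]]^T. Check: (A - I) v_2 = [[0, 0, 0, 0, 0]]^T = 0.

v_1 = [[0, 0, 1, 1, 0]]^T, v_2 = [[0, 1, 0, 0, -1]]^T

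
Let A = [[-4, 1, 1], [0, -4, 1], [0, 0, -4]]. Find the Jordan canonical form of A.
J = [[-4, 1, 0], [0, -4, 1], [0, 0, -4]]

The characteristic polynomial is det(xI - A) = (x + 4)^3, so the eigenvalues are -4 (algebraic multiplicity 3).

For λ = -4: rank(A + 4I) = 2, rank((A + 4I)^2) = 1, rank((A + 4I)^3) = 0. The eigenspace has dimension 3 - 2 = 1, so there is 1 Jordan block; the rank sequence gives block sizes [3].

Assembling the blocks gives the Jordan form J above.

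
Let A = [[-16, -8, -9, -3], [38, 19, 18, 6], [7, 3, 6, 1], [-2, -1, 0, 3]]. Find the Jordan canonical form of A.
J = [[3, 1, 0, 0], [0, 3, 0, 0], [0, 0, 3, 1], [0, 0, 0, 3]]

The characteristic polynomial is det(xI - A) = (x - 3)^4, so the eigenvalues are 3 (algebraic multiplicity 4).

For λ = 3: rank(A - 3I) = 2, rank((A - 3I)^2) = 0. The eigenspace has dimension 4 - 2 = 2, so there are 2 Jordan blocks; the rank sequence gives block sizes [2, 2].

Assembling the blocks gives the Jordan form J above.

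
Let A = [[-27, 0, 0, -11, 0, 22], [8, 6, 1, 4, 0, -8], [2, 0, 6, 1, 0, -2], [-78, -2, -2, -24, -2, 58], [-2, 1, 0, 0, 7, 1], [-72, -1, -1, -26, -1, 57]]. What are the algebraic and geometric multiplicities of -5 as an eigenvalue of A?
The characteristic polynomial is (x - 6)^5(x + 5), so the factor x + 5 appears with exponent 1: the algebraic multiplicity is 1.

rank(A + 5I) = 5, so the eigenspace has dimension 6 - 5 = 1: the geometric multiplicity is 1.

algebraic multiplicity 1, geometric multiplicity 1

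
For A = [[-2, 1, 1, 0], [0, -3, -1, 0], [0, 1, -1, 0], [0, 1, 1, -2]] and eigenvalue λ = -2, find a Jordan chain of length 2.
v_1 = [[0, 1, 0, 0]]^T, v_2 = [[1, -1, 1, 1]]^T

We seek v_1 ∈ ker((A + 2I)^2) \ ker(A + 2I), then set v_{i+1} = (A + 2I) v_i.

One such chain is v_1 = [[0, 1, 0, 0]]^T, v_2 = [[1, -1, 1, 1]]^T. Check: (A + 2I) v_2 = [[0, 0, 0, 0]]^T = 0.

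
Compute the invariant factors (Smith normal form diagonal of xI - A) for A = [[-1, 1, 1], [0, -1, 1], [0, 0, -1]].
(x + 1)^3

The Jordan structure of A has elementary divisors (x + 1)^3. Arranging the block sizes at each eigenvalue in decreasing order and taking row products gives the invariant factors.

Invariant factors (smallest first, each dividing the next): (x + 1)^3.

Check: the last factor (x + 1)^3 is the minimal polynomial, and the product (x + 1)^3 is the characteristic polynomial.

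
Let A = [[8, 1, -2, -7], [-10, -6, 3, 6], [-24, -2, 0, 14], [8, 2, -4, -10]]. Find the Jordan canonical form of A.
The characteristic polynomial is det(xI - A) = (x - 4)(x + 4)^3, so the eigenvalues are -4 (algebraic multiplicity 3), 4 (algebraic multiplicity 1).

For λ = -4: rank(A + 4I) = 3, rank((A + 4I)^2) = 2, rank((A + 4I)^3) = 1. The eigenspace has dimension 4 - 3 = 1, so there is 1 Jordan block; the rank sequence gives block sizes [3].

For λ = 4: algebraic multiplicity 1 gives one 1×1 block.

Assembling the blocks gives the Jordan form J above.

J = [[-4, 1, 0, 0], [0, -4, 1, 0], [0, 0, -4, 0], [0, 0, 0, 4]]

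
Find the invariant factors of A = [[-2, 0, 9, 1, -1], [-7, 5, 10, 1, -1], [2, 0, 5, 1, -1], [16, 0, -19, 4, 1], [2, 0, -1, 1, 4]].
The Jordan structure of A has elementary divisors (x + 4), (x - 5)^3, (x - 5). Arranging the block sizes at each eigenvalue in decreasing order and taking row products gives the invariant factors.

Invariant factors (smallest first, each dividing the next): x - 5, (x - 5)^3(x + 4).

Check: the last factor (x - 5)^3(x + 4) is the minimal polynomial, and the product (x - 5)^4(x + 4) is the characteristic polynomial.

x - 5, (x - 5)^3(x + 4)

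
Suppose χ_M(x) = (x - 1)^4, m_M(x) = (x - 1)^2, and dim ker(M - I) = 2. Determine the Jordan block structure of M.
Jordan blocks: (1, 2), (1, 2)

λ = 1: algebraic multiplicity 4 (exponent in χ_M), largest block size 2 (exponent in m_M), 2 blocks (geometric multiplicity). These force block sizes [2, 2].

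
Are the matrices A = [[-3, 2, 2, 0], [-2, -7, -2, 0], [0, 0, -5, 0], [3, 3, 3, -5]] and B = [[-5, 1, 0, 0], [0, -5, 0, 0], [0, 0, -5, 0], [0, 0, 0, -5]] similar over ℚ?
Yes.

Two matrices over a field are similar if and only if they have the same invariant factors.

Both A and B have characteristic polynomial (x + 5)^4 and minimal polynomial (x + 5)^2. Computing further, both have invariant factors x + 5, x + 5, (x + 5)^2. Hence A and B are similar.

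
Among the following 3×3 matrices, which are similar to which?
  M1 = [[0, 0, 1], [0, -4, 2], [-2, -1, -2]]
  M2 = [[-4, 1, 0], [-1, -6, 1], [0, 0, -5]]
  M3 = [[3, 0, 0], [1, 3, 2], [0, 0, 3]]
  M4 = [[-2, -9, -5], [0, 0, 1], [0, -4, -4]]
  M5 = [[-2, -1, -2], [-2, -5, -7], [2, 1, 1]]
3 classes: {M1, M4, M5}, {M2}, {M3}

Characteristic polynomials: χ_{M1} = (x + 2)^3, χ_{M2} = (x + 5)^3, χ_{M3} = (x - 3)^3, χ_{M4} = (x + 2)^3, χ_{M5} = (x + 2)^3.

{M1, M4, M5}: invariant factors (x + 2)^3.

{M2}: invariant factors (x + 5)^3.

{M3}: invariant factors x - 3, (x - 3)^2.

Matrices are similar if and only if their invariant-factor lists agree; the partition into similarity classes is {M1, M4, M5}, {M2}, {M3}.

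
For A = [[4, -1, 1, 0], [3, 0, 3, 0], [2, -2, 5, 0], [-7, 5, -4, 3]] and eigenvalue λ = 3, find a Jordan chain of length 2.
We seek v_1 ∈ ker((A - 3I)^2) \ ker(A - 3I), then set v_{i+1} = (A - 3I) v_i.

One such chain is v_1 = [[1, 2, 1, -1]]^T, v_2 = [[0, 0, 0, -1]]^T. Check: (A - 3I) v_2 = [[0, 0, 0, 0]]^T = 0.

v_1 = [[1, 2, 1, -1]]^T, v_2 = [[0, 0, 0, -1]]^T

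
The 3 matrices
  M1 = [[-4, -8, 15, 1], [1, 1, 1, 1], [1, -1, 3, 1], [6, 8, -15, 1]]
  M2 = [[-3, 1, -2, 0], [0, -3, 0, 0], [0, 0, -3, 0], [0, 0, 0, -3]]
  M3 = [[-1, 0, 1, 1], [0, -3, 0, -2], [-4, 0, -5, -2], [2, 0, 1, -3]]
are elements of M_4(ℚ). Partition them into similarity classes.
3 classes: {M1}, {M2}, {M3}

Characteristic polynomials: χ_{M1} = (x - 2)^3(x + 5), χ_{M2} = (x + 3)^4, χ_{M3} = (x + 3)^4.

{M1}: invariant factors x - 2, (x - 2)^2(x + 5).

{M2}: invariant factors x + 3, x + 3, (x + 3)^2.

{M3}: invariant factors x + 3, (x + 3)^3.

Matrices are similar if and only if their invariant-factor lists agree; the partition into similarity classes is {M1}, {M2}, {M3}.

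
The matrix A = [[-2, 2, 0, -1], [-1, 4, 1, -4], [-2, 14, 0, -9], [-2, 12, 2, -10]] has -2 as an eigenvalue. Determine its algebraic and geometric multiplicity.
The characteristic polynomial is (x + 2)^4, so the factor x + 2 appears with exponent 4: the algebraic multiplicity is 4.

rank(A + 2I) = 2, so the eigenspace has dimension 4 - 2 = 2: the geometric multiplicity is 2.

Since 2 < 4, A is not diagonalizable.

algebraic multiplicity 4, geometric multiplicity 2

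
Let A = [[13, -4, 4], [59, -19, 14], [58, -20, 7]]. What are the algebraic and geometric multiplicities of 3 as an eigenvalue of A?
algebraic multiplicity 1, geometric multiplicity 1

The characteristic polynomial is (x - 3)(x + 1)^2, so the factor x - 3 appears with exponent 1: the algebraic multiplicity is 1.

rank(A - 3I) = 2, so the eigenspace has dimension 3 - 2 = 1: the geometric multiplicity is 1.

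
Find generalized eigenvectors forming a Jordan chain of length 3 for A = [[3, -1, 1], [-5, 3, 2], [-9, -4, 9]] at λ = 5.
v_1 = [[0, 0, 1]]^T, v_2 = [[1, 2, 4]]^T, v_3 = [[0, -1, -1]]^T

We seek v_1 ∈ ker((A - 5I)^3) \ ker((A - 5I)^2), then set v_{i+1} = (A - 5I) v_i.

One such chain is v_1 = [[0, 0, 1]]^T, v_2 = [[1, 2, 4]]^T, v_3 = [[0, -1, -1]]^T. Check: (A - 5I) v_3 = [[0, 0, 0]]^T = 0.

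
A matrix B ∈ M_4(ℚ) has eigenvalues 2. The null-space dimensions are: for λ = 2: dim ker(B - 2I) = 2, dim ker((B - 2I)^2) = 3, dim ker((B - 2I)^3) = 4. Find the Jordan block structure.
λ = 2: successive nullity increments [2, 1, 1] count blocks of size ≥ k; block sizes are [3, 1].

Jordan blocks: (2, 3), (2, 1)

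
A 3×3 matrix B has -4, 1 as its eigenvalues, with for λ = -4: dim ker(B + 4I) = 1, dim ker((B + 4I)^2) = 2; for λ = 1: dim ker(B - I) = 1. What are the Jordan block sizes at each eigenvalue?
λ = -4: successive nullity increments [1, 1] count blocks of size ≥ k; block sizes are [2].
λ = 1: successive nullity increments [1] count blocks of size ≥ k; block sizes are [1].

Jordan blocks: (-4, 2), (1, 1)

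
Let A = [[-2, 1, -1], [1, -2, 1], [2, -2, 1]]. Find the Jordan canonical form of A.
J = [[-1, 1, 0], [0, -1, 0], [0, 0, -1]]

The characteristic polynomial is det(xI - A) = (x + 1)^3, so the eigenvalues are -1 (algebraic multiplicity 3).

For λ = -1: rank(A + I) = 1, rank((A + I)^2) = 0. The eigenspace has dimension 3 - 1 = 2, so there are 2 Jordan blocks; the rank sequence gives block sizes [2, 1].

Assembling the blocks gives the Jordan form J above.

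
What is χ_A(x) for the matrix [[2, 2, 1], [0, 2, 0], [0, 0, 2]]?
xI - A = [[x - 2, -2, -1], [0, x - 2, 0], [0, 0, x - 2]].

Expanding det(xI - A) along the first row:
det(xI - A) = + (x - 2)·det([[x - 2, 0], [0, x - 2]]) - (-2)·det([[0, 0], [0, x - 2]]) + (-1)·det([[0, x - 2], [0, 0]]).

Evaluating gives χ_A(x) = x^3 - 6x^2 + 12x - 8 = (x - 2)^3.

χ_A(x) = (x - 2)^3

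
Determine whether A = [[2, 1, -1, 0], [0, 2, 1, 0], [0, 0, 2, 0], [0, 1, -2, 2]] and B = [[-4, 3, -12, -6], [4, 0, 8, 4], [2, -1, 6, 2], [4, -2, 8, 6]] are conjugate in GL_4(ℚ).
No.

Both have characteristic polynomial (x - 2)^4, but the minimal polynomial of A is (x - 2)^3 while the minimal polynomial of B is (x - 2)^2. The minimal polynomial is a similarity invariant, so A and B are not similar.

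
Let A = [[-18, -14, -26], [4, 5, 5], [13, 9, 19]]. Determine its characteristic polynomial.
xI - A = [[x + 18, 14, 26], [-4, x - 5, -5], [-13, -9, x - 19]].

Expanding det(xI - A) along the first row:
det(xI - A) = + (x + 18)·det([[x - 5, -5], [-9, x - 19]]) - (14)·det([[-4, -5], [-13, x - 19]]) + (26)·det([[-4, x - 5], [-13, -9]]).

Evaluating gives χ_A(x) = x^3 - 6x^2 + 12x - 8 = (x - 2)^3.

χ_A(x) = (x - 2)^3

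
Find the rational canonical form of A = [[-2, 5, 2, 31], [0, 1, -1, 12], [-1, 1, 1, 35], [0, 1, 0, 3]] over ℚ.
The invariant factors of A (the non-unit diagonal entries of the Smith normal form of xI - A over ℚ[x]) are (x - 4)(x - 3)(x + 2)^2, each dividing the next. The characteristic polynomial is their product, (x - 4)(x - 3)(x + 2)^2.

The rational canonical form is the block-diagonal matrix of companion matrices C(f_i):
R = [[0, 0, 0, -48], [1, 0, 0, -20], [0, 1, 0, 12], [0, 0, 1, 3]].

R = [[0, 0, 0, -48], [1, 0, 0, -20], [0, 1, 0, 12], [0, 0, 1, 3]]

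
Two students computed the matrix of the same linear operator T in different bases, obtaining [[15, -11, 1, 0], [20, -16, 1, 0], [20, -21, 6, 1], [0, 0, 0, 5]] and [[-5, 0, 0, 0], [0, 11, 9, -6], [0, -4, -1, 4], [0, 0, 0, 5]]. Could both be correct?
No.

Both have characteristic polynomial (x - 5)^3(x + 5), but the minimal polynomial of A is (x - 5)^3(x + 5) while the minimal polynomial of B is (x - 5)^2(x + 5). The minimal polynomial is a similarity invariant, so A and B are not similar.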